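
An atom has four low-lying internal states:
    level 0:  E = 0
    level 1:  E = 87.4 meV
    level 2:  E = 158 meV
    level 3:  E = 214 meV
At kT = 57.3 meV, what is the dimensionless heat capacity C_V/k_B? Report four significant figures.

0.8043

Eᵢ/kT = 0, 1.52531, 2.75742, 3.73473.
Z = Σ e^(−Eᵢ/kT) = e^(−0) + e^(−1.52531) + e^(−2.75742) + e^(−3.73473) = 1.00000 + 0.217554 + 0.0634553 + 0.0238796 = 1.30489.
⟨E⟩ = 26.1711 meV, ⟨E²⟩ = 3325.59 meV².
C_V/k_B = (⟨E²⟩ − ⟨E⟩²)/(kT)² = (3325.59 − 684.926)/3283.29 = 0.8043.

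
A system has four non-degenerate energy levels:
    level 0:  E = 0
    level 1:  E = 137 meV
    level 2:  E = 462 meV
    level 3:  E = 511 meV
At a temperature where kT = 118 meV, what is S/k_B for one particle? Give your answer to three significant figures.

0.668

Eᵢ/kT = 0, 1.1610, 3.9153, 4.3305.
Z = Σ e^(−Eᵢ/kT) = e^(−0) + e^(−1.1610) + e^(−3.9153) + e^(−4.3305) = 1.0000 + 0.31317 + 0.019935 + 0.013161 = 1.3463.
⟨E⟩ = Σ EᵢPᵢ = 43.705 meV.
S/k_B = ln Z + ⟨E⟩/kT = ln(1.3463) + 43.705/118 = 0.29736 + 0.37038 = 0.668.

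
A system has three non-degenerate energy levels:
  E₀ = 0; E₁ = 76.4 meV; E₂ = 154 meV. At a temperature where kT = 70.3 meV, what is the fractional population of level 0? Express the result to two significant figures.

0.69

Eᵢ/kT = 0, 1.087, 2.191.
Z = Σ e^(−Eᵢ/kT) = e^(−0) + e^(−1.087) + e^(−2.191) = 1.000 + 0.3372 + 0.1118 = 1.449.
P₀ = e^(−E₀/kT) / Z = 1.000/1.449 = 0.69.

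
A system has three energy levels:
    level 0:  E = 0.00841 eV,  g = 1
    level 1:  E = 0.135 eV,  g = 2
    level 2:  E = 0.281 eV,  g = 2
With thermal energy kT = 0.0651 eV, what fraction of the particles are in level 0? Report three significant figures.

Eᵢ/kT = 0.12919, 2.0737, 4.3164.
Z = Σ gᵢe^(−Eᵢ/kT) = 1·e^(−0.12919) + 2·e^(−2.0737) + 2·e^(−4.3164) = 0.87881 + 0.25144 + 0.026696 = 1.1569.
P₀ = g₀ e^(−E₀/kT) / Z = 0.87881/1.1569 = 0.760.

0.760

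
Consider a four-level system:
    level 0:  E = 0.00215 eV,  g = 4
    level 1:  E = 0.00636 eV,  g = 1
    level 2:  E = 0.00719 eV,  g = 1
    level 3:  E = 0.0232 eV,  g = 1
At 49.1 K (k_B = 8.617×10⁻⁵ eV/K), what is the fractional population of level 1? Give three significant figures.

k_BT = 8.617×10⁻⁵ × 49.1 K = 0.0042309 eV.
Eᵢ/kT = 0.50817, 1.5032, 1.6994, 5.4835.
Z = Σ gᵢe^(−Eᵢ/kT) = 4·e^(−0.50817) + 1·e^(−1.5032) + 1·e^(−1.6994) + 1·e^(−5.4835) = 2.4064 + 0.22242 + 0.18279 + 0.0041548 = 2.8158.
P₁ = g₁ e^(−E₁/kT) / Z = 0.22242/2.8158 = 0.0790.

0.0790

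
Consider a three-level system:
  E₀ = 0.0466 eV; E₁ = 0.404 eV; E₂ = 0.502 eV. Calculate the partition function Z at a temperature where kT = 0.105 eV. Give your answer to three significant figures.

Z = 0.671

Eᵢ/kT = 0.44381, 3.8476, 4.7810.
Z = Σ e^(−Eᵢ/kT) = e^(−0.44381) + e^(−3.8476) + e^(−4.7810) = 0.64159 + 0.021331 + 0.0083876 = 0.67131.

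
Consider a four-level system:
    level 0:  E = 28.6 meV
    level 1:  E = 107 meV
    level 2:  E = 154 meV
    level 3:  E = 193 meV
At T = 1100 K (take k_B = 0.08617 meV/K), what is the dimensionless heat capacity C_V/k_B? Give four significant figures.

0.3950

k_BT = 0.08617 × 1100 K = 94.7870 meV.
Eᵢ/kT = 0.301729, 1.12885, 1.62470, 2.03614.
Z = Σ e^(−Eᵢ/kT) = e^(−0.301729) + e^(−1.12885) + e^(−1.62470) + e^(−2.03614) = 0.739538 + 0.323405 + 0.196971 + 0.130532 = 1.39045.
⟨E⟩ = 80.0326 meV, ⟨E²⟩ = 9954.42 meV².
C_V/k_B = (⟨E²⟩ − ⟨E⟩²)/(kT)² = (9954.42 − 6405.22)/8984.58 = 0.3950.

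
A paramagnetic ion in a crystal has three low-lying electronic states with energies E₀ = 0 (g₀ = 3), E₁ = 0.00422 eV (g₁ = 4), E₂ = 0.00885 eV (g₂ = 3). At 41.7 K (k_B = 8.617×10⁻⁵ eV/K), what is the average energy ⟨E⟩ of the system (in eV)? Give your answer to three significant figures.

k_BT = 8.617×10⁻⁵ × 41.7 K = 0.0035933 eV.
Eᵢ/kT = 0, 1.1744, 2.4629.
Z = Σ gᵢe^(−Eᵢ/kT) = 3·e^(−0) + 4·e^(−1.1744) + 3·e^(−2.4629) = 3.0000 + 1.2360 + 0.25556 = 4.4916.
⟨E⟩ = Σ Eᵢ gᵢe^(−Eᵢ/kT) / Z = (0·3.0000 + 0.00422·1.2360 + 0.00885·0.25556) / 4.4916 = 0.00166 eV.

0.00166 eV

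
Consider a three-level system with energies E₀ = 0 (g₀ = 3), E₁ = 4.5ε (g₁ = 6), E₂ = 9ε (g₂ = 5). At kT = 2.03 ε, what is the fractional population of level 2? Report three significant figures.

Eᵢ/kT = 0, 2.2167, 4.4335.
Z = Σ gᵢe^(−Eᵢ/kT) = 3·e^(−0) + 6·e^(−2.2167) + 5·e^(−4.4335) = 3.0000 + 0.65381 + 0.059364 = 3.7132.
P₂ = g₂ e^(−E₂/kT) / Z = 0.059364/3.7132 = 0.0160.

0.0160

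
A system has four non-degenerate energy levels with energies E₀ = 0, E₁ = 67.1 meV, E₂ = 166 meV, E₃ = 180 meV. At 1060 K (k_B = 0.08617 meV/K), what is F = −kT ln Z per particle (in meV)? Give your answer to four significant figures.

k_BT = 0.08617 × 1060 K = 91.3402 meV.
Eᵢ/kT = 0, 0.734616, 1.81738, 1.97065.
Z = Σ e^(−Eᵢ/kT) = e^(−0) + e^(−0.734616) + e^(−1.81738) + e^(−1.97065) = 1.00000 + 0.479690 + 0.162451 + 0.139366 = 1.78151.
F = −kT ln Z = −91.3402 × ln(1.78151) = −91.3402 × 0.577461 = -52.75 meV.

-52.75 meV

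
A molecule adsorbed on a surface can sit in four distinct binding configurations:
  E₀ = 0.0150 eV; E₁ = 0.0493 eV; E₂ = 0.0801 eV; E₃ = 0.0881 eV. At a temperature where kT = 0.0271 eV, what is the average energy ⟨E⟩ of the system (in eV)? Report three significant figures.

0.0292 eV

Eᵢ/kT = 0.55351, 1.8192, 2.9557, 3.2509.
Z = Σ e^(−Eᵢ/kT) = e^(−0.55351) + e^(−1.8192) + e^(−2.9557) + e^(−3.2509) = 0.57493 + 0.16216 + 0.052042 + 0.038739 = 0.82787.
⟨E⟩ = Σ Eᵢ e^(−Eᵢ/kT) / Z = (0.0150·0.57493 + 0.0493·0.16216 + 0.0801·0.052042 + 0.0881·0.038739) / 0.82787 = 0.0292 eV.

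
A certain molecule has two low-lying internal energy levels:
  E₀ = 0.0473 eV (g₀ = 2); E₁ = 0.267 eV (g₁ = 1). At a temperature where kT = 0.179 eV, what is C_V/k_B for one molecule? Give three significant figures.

Eᵢ/kT = 0.26425, 1.4916.
Z = Σ gᵢe^(−Eᵢ/kT) = 2·e^(−0.26425) + 1·e^(−1.4916) = 1.5356 + 0.22501 = 1.7606.
⟨E⟩ = 0.075379 eV, ⟨E²⟩ = 0.011062 eV².
C_V/k_B = (⟨E²⟩ − ⟨E⟩²)/(kT)² = (0.011062 − 0.0056820)/0.032041 = 0.168.

0.168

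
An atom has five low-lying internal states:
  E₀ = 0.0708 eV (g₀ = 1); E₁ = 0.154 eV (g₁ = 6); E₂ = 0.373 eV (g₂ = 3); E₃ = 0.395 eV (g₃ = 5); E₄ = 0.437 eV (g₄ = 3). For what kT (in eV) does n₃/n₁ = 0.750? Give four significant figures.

n₃/n₁ = (g₃/g₁) exp[−(E₃−E₁)/kT] = 0.750.
⇒ (E₃−E₁)/kT = ln((5/6)/0.750) = ln(1.11111) = 0.105360.
kT = 0.241 eV / 0.105360 = 2.287 eV.

2.287 eV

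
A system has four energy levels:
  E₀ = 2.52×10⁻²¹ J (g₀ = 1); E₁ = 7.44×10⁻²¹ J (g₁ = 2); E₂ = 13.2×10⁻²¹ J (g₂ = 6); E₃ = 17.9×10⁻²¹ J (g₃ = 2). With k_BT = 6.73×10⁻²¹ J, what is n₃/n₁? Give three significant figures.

n₃/n₁ = (g₃/g₁) exp[−(E₃−E₁)/kT] = (2/2) × exp(−(10.46 ×10⁻²¹ J)/(6.73 ×10⁻²¹ J)) = (2/2) × exp(-1.5542) = 0.211.

0.211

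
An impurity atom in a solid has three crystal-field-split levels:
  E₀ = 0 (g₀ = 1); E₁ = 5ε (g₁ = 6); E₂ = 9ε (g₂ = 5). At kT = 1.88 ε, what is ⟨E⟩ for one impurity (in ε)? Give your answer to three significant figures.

Eᵢ/kT = 0, 2.6596, 4.7872.
Z = Σ gᵢe^(−Eᵢ/kT) = 1·e^(−0) + 6·e^(−2.6596) + 5·e^(−4.7872) = 1.0000 + 0.41986 + 0.041679 = 1.4615.
⟨E⟩ = Σ Eᵢ gᵢe^(−Eᵢ/kT) / Z = (0·1.0000 + 5·0.41986 + 9·0.041679) / 1.4615 = 1.69 ε.

1.69 ε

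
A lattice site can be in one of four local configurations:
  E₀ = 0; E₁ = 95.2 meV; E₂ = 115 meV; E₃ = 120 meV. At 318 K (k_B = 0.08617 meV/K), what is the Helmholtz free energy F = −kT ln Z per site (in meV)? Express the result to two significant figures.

k_BT = 0.08617 × 318 K = 27.40 meV.
Eᵢ/kT = 0, 3.474, 4.197, 4.380.
Z = Σ e^(−Eᵢ/kT) = e^(−0) + e^(−3.474) + e^(−4.197) + e^(−4.380) = 1.000 + 0.03099 + 0.01504 + 0.01253 = 1.059.
F = −kT ln Z = −27.40 × ln(1.059) = −27.40 × 0.05733 = -1.6 meV.

-1.6 meV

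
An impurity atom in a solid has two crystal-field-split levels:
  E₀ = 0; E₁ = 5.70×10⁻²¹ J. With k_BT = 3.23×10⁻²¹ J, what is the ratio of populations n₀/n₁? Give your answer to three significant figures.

n₀/n₁ = exp[−(E₀−E₁)/kT] = exp(−(-5.70 ×10⁻²¹ J)/(3.23 ×10⁻²¹ J)) = exp(1.7647) = 5.84.

5.84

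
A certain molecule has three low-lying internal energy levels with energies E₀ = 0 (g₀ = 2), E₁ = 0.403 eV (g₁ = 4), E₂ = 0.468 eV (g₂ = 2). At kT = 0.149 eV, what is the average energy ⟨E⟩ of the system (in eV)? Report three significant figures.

Eᵢ/kT = 0, 2.7047, 3.1409.
Z = Σ gᵢe^(−Eᵢ/kT) = 2·e^(−0) + 4·e^(−2.7047) + 2·e^(−3.1409) = 2.0000 + 0.26756 + 0.086488 = 2.3540.
⟨E⟩ = Σ Eᵢ gᵢe^(−Eᵢ/kT) / Z = (0·2.0000 + 0.403·0.26756 + 0.468·0.086488) / 2.3540 = 0.0630 eV.

0.0630 eV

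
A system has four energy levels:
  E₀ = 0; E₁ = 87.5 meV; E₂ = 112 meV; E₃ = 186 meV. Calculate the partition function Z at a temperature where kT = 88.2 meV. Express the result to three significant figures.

Z = 1.77

Eᵢ/kT = 0, 0.99206, 1.2698, 2.1088.
Z = Σ e^(−Eᵢ/kT) = e^(−0) + e^(−0.99206) + e^(−1.2698) + e^(−2.1088) = 1.0000 + 0.37081 + 0.28089 + 0.12138 = 1.7731.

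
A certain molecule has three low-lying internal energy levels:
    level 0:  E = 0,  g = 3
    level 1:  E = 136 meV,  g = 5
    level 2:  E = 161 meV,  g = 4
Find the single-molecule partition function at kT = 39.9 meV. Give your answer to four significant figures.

Eᵢ/kT = 0, 3.40852, 4.03509.
Z = Σ gᵢe^(−Eᵢ/kT) = 3·e^(−0) + 5·e^(−3.40852) + 4·e^(−4.03509) = 3.00000 + 0.165451 + 0.0707364 = 3.23619.

Z = 3.236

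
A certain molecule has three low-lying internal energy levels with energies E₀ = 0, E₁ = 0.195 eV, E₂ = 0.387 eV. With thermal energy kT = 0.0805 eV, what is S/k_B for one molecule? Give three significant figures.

0.324

Eᵢ/kT = 0, 2.4224, 4.8075.
Z = Σ e^(−Eᵢ/kT) = e^(−0) + e^(−2.4224) + e^(−4.8075) = 1.0000 + 0.088708 + 0.0081683 = 1.0969.
⟨E⟩ = Σ EᵢPᵢ = 0.018652 eV.
S/k_B = ln Z + ⟨E⟩/kT = ln(1.0969) + 0.018652/0.0805 = 0.092488 + 0.23170 = 0.324.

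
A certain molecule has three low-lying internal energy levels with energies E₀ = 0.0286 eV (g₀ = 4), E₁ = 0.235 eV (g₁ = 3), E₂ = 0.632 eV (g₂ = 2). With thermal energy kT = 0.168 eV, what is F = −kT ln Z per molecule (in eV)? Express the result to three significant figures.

Eᵢ/kT = 0.17024, 1.3988, 3.7619.
Z = Σ gᵢe^(−Eᵢ/kT) = 4·e^(−0.17024) + 3·e^(−1.3988) + 2·e^(−3.7619) = 3.3738 + 0.74068 + 0.046479 = 4.1610.
F = −kT ln Z = −0.168 × ln(4.1610) = −0.168 × 1.4258 = -0.240 eV.

-0.240 eV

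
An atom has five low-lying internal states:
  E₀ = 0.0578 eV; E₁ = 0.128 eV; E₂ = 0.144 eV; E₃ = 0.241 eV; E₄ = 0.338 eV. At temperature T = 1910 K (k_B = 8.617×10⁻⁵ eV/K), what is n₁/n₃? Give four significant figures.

1.987

k_BT = 8.617×10⁻⁵ × 1910 K = 0.164585 eV.
n₁/n₃ = exp[−(E₁−E₃)/kT] = exp(−(-0.113 eV)/(0.164585 eV)) = exp(0.686575) = 1.987.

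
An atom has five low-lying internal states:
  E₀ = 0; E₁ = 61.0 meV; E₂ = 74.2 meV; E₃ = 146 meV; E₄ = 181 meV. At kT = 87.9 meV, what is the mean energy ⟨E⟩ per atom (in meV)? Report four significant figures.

Eᵢ/kT = 0, 0.693970, 0.844141, 1.66098, 2.05916.
Z = Σ e^(−Eᵢ/kT) = e^(−0) + e^(−0.693970) + e^(−0.844141) + e^(−1.66098) + e^(−2.05916) = 1.00000 + 0.499589 + 0.429927 + 0.189953 + 0.127561 = 2.24703.
⟨E⟩ = Σ Eᵢ e^(−Eᵢ/kT) / Z = (0·1.00000 + 61.0·0.499589 + 74.2·0.429927 + 146·0.189953 + 181·0.127561) / 2.24703 = 50.38 meV.

50.38 meV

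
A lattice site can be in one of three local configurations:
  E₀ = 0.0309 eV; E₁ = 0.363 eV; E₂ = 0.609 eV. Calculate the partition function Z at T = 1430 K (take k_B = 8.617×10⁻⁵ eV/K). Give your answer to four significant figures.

k_BT = 8.617×10⁻⁵ × 1430 K = 0.123223 eV.
Eᵢ/kT = 0.250765, 2.94588, 4.94226.
Z = Σ e^(−Eᵢ/kT) = e^(−0.250765) + e^(−2.94588) + e^(−4.94226) = 0.778205 + 0.0525558 + 0.00713845 = 0.837899.

Z = 0.8379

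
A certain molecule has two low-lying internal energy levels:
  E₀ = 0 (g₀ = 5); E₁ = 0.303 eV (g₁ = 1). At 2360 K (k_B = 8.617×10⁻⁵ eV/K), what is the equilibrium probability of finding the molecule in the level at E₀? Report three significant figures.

0.957

k_BT = 8.617×10⁻⁵ × 2360 K = 0.20336 eV.
Eᵢ/kT = 0, 1.4900.
Z = Σ gᵢe^(−Eᵢ/kT) = 5·e^(−0) + 1·e^(−1.4900) = 5.0000 + 0.22537 = 5.2254.
P₀ = g₀ e^(−E₀/kT) / Z = 5.0000/5.2254 = 0.957.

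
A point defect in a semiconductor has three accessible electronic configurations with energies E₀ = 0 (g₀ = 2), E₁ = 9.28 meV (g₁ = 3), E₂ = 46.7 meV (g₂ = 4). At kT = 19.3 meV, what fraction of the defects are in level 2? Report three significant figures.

0.0845

Eᵢ/kT = 0, 0.48083, 2.4197.
Z = Σ gᵢe^(−Eᵢ/kT) = 2·e^(−0) + 3·e^(−0.48083) + 4·e^(−2.4197) = 2.0000 + 1.8548 + 0.35579 = 4.2106.
P₂ = g₂ e^(−E₂/kT) / Z = 0.35579/4.2106 = 0.0845.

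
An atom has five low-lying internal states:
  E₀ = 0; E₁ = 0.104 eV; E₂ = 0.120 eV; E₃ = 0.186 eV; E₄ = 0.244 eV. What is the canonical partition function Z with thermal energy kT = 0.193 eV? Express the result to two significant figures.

Z = 2.8

Eᵢ/kT = 0, 0.5389, 0.6218, 0.9637, 1.264.
Z = Σ e^(−Eᵢ/kT) = e^(−0) + e^(−0.5389) + e^(−0.6218) + e^(−0.9637) + e^(−1.264) = 1.000 + 0.5834 + 0.5370 + 0.3815 + 0.2825 = 2.784.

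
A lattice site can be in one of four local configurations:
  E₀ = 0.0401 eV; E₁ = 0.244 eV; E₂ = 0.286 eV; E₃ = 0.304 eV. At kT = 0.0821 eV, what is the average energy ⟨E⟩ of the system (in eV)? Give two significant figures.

Eᵢ/kT = 0.4884, 2.972, 3.484, 3.703.
Z = Σ e^(−Eᵢ/kT) = e^(−0.4884) + e^(−2.972) + e^(−3.484) + e^(−3.703) = 0.6136 + 0.05120 + 0.03068 + 0.02465 = 0.7201.
⟨E⟩ = Σ Eᵢ e^(−Eᵢ/kT) / Z = (0.0401·0.6136 + 0.244·0.05120 + 0.286·0.03068 + 0.304·0.02465) / 0.7201 = 0.074 eV.

0.074 eV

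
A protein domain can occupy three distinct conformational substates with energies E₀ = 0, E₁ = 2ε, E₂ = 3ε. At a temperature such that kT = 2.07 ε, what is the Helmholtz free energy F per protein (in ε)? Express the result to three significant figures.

Eᵢ/kT = 0, 0.96618, 1.4493.
Z = Σ e^(−Eᵢ/kT) = e^(−0) + e^(−0.96618) + e^(−1.4493) = 1.0000 + 0.38053 + 0.23473 = 1.6153.
F = −kT ln Z = −2.07 × ln(1.6153) = −2.07 × 0.47952 = -0.993 ε.

-0.993 ε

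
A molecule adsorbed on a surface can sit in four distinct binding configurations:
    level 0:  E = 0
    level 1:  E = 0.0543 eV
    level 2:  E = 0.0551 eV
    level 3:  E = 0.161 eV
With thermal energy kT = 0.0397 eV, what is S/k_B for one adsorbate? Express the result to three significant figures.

0.923

Eᵢ/kT = 0, 1.3678, 1.3879, 4.0554.
Z = Σ e^(−Eᵢ/kT) = e^(−0) + e^(−1.3678) + e^(−1.3879) + e^(−4.0554) = 1.0000 + 0.25467 + 0.24960 + 0.017329 = 1.5216.
⟨E⟩ = Σ EᵢPᵢ = 0.019960 eV.
S/k_B = ln Z + ⟨E⟩/kT = ln(1.5216) + 0.019960/0.0397 = 0.41976 + 0.50277 = 0.923.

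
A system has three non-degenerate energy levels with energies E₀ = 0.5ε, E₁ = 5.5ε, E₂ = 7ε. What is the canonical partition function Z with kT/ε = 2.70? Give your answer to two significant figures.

Z = 1.0

Eᵢ/kT = 0.1852, 2.037, 2.593.
Z = Σ e^(−Eᵢ/kT) = e^(−0.1852) + e^(−2.037) + e^(−2.593) = 0.8309 + 0.1304 + 0.07480 = 1.036.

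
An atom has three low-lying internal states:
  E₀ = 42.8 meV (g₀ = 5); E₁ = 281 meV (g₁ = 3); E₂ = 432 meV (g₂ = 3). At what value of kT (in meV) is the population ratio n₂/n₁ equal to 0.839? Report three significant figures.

860 meV

n₂/n₁ = (g₂/g₁) exp[−(E₂−E₁)/kT] = 0.839.
⇒ (E₂−E₁)/kT = ln((3/3)/0.839) = ln(1.1919) = 0.17555.
kT = 151 meV / 0.17555 = 860 meV.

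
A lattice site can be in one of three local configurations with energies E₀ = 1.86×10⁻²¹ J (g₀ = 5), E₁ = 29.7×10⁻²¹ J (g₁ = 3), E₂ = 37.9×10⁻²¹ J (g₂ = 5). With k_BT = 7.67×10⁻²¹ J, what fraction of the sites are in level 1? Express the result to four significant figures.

Eᵢ/kT = 0.242503, 3.87223, 4.94133.
Z = Σ gᵢe^(−Eᵢ/kT) = 5·e^(−0.242503) + 3·e^(−3.87223) + 5·e^(−4.94133) = 3.92331 + 0.0624357 + 0.0357254 = 4.02147.
P₁ = g₁ e^(−E₁/kT) / Z = 0.0624357/4.02147 = 0.01553.

0.01553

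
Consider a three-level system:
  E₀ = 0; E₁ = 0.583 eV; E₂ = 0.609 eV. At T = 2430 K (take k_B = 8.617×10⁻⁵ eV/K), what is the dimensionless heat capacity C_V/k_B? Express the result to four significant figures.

k_BT = 8.617×10⁻⁵ × 2430 K = 0.209393 eV.
Eᵢ/kT = 0, 2.78424, 2.90841.
Z = Σ e^(−Eᵢ/kT) = e^(−0) + e^(−2.78424) + e^(−2.90841) = 1.00000 + 0.0617760 + 0.0545624 = 1.11634.
⟨E⟩ = 0.0620276 eV, ⟨E²⟩ = 0.0369360 eV².
C_V/k_B = (⟨E²⟩ − ⟨E⟩²)/(kT)² = (0.0369360 − 0.00384742)/0.0438454 = 0.7547.

0.7547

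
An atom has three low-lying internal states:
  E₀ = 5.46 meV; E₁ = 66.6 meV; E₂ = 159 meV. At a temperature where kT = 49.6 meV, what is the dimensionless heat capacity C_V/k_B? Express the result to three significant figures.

0.516

Eᵢ/kT = 0.11008, 1.3427, 3.2056.
Z = Σ e^(−Eᵢ/kT) = e^(−0.11008) + e^(−1.3427) + e^(−3.2056) = 0.89576 + 0.26114 + 0.040535 = 1.1974.
⟨E⟩ = 23.992 meV, ⟨E²⟩ = 1845.5 meV².
C_V/k_B = (⟨E²⟩ − ⟨E⟩²)/(kT)² = (1845.5 − 575.62)/2460.2 = 0.516.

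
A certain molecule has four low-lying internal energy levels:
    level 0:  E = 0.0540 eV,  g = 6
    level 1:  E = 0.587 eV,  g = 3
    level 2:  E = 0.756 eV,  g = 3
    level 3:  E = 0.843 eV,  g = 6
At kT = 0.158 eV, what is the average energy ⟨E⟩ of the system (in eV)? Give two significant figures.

0.072 eV

Eᵢ/kT = 0.3418, 3.715, 4.785, 5.335.
Z = Σ gᵢe^(−Eᵢ/kT) = 6·e^(−0.3418) + 3·e^(−3.715) + 3·e^(−4.785) + 6·e^(−5.335) = 4.263 + 0.07307 + 0.02506 + 0.02892 = 4.390.
⟨E⟩ = Σ Eᵢ gᵢe^(−Eᵢ/kT) / Z = (0.0540·4.263 + 0.587·0.07307 + 0.756·0.02506 + 0.843·0.02892) / 4.390 = 0.072 eV.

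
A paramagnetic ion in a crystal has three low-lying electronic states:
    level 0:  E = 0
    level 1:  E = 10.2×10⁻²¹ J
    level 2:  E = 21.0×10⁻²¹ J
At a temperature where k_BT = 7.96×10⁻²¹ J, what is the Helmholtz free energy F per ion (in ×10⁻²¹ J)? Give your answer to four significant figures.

Eᵢ/kT = 0, 1.28141, 2.63819.
Z = Σ e^(−Eᵢ/kT) = e^(−0) + e^(−1.28141) + e^(−2.63819) = 1.00000 + 0.277646 + 0.0714906 = 1.34914.
F = −kT ln Z = −7.96 × ln(1.34914) = −7.96 × 0.299467 = -2.384 ×10⁻²¹ J.

-2.384 ×10⁻²¹ J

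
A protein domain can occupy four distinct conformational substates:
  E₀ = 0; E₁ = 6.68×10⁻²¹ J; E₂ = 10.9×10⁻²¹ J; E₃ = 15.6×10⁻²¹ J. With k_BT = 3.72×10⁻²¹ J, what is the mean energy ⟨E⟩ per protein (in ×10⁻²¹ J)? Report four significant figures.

1.560 ×10⁻²¹ J

Eᵢ/kT = 0, 1.79570, 2.93011, 4.19355.
Z = Σ e^(−Eᵢ/kT) = e^(−0) + e^(−1.79570) + e^(−2.93011) + e^(−4.19355) = 1.00000 + 0.166011 + 0.0533912 + 0.0150926 = 1.23449.
⟨E⟩ = Σ Eᵢ e^(−Eᵢ/kT) / Z = (0·1.00000 + 6.68·0.166011 + 10.9·0.0533912 + 15.6·0.0150926) / 1.23449 = 1.560 ×10⁻²¹ J.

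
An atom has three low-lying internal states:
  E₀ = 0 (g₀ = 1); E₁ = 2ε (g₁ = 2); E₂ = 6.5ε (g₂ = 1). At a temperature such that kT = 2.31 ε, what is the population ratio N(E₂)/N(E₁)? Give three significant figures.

0.0713

n₂/n₁ = (g₂/g₁) exp[−(E₂−E₁)/kT] = (1/2) × exp(−(4.5ε)/(2.31ε)) = (1/2) × exp(-1.9481) = 0.0713.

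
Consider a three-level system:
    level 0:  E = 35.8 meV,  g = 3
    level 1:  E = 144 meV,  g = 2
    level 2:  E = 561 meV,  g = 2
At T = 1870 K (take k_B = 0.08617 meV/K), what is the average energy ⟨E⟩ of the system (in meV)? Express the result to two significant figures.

k_BT = 0.08617 × 1870 K = 161.1 meV.
Eᵢ/kT = 0.2222, 0.8939, 3.482.
Z = Σ gᵢe^(−Eᵢ/kT) = 3·e^(−0.2222) + 2·e^(−0.8939) + 2·e^(−3.482) = 2.402 + 0.8181 + 0.06149 = 3.282.
⟨E⟩ = Σ Eᵢ gᵢe^(−Eᵢ/kT) / Z = (35.8·2.402 + 144·0.8181 + 561·0.06149) / 3.282 = 73 meV.

73 meV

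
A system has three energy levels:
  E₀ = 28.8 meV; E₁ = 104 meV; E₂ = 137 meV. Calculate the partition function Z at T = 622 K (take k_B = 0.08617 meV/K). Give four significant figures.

k_BT = 0.08617 × 622 K = 53.5977 meV.
Eᵢ/kT = 0.537336, 1.94038, 2.55608.
Z = Σ e^(−Eᵢ/kT) = e^(−0.537336) + e^(−1.94038) + e^(−2.55608) = 0.584303 + 0.143649 + 0.0776084 = 0.805560.

Z = 0.8056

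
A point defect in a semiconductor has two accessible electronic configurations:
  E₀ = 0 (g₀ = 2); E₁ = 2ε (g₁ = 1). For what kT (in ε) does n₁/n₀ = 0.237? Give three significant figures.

2.68 ε

n₁/n₀ = (g₁/g₀) exp[−(E₁−E₀)/kT] = 0.237.
⇒ (E₁−E₀)/kT = ln((1/2)/0.237) = ln(2.1097) = 0.74655.
kT = 2ε / 0.74655 = 2.68 ε.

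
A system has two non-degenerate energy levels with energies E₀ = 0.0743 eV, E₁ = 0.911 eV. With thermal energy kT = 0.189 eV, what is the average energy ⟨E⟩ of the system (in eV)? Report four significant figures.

Eᵢ/kT = 0.393122, 4.82011.
Z = Σ e^(−Eᵢ/kT) = e^(−0.393122) + e^(−4.82011) = 0.674946 + 0.00806590 = 0.683012.
⟨E⟩ = Σ Eᵢ e^(−Eᵢ/kT) / Z = (0.0743·0.674946 + 0.911·0.00806590) / 0.683012 = 0.08418 eV.

0.08418 eV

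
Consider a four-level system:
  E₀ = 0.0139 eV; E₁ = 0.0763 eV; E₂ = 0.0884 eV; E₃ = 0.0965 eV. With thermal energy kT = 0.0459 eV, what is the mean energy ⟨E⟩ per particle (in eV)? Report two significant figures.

Eᵢ/kT = 0.3028, 1.662, 1.926, 2.102.
Z = Σ e^(−Eᵢ/kT) = e^(−0.3028) + e^(−1.662) + e^(−1.926) + e^(−2.102) = 0.7387 + 0.1898 + 0.1457 + 0.1222 = 1.196.
⟨E⟩ = Σ Eᵢ e^(−Eᵢ/kT) / Z = (0.0139·0.7387 + 0.0763·0.1898 + 0.0884·0.1457 + 0.0965·0.1222) / 1.196 = 0.041 eV.

0.041 eV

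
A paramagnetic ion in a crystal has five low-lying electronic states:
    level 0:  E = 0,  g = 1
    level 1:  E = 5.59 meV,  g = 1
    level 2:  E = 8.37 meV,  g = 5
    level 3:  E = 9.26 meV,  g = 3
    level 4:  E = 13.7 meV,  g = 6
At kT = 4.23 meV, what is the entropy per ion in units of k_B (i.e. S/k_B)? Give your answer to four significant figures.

Eᵢ/kT = 0, 1.32151, 1.97872, 2.18913, 3.23877.
Z = Σ gᵢe^(−Eᵢ/kT) = 1·e^(−0) + 1·e^(−1.32151) + 5·e^(−1.97872) + 3·e^(−2.18913) + 6·e^(−3.23877) = 1.00000 + 0.266732 + 0.691230 + 0.336042 + 0.235273 = 2.52928.
⟨E⟩ = Σ EᵢPᵢ = 5.38162 meV.
S/k_B = ln Z + ⟨E⟩/kT = ln(2.52928) + 5.38162/4.23 = 0.927935 + 1.27225 = 2.200.

2.200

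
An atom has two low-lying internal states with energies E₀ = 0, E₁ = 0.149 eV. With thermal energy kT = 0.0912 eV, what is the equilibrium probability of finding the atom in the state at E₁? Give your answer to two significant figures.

Eᵢ/kT = 0, 1.634.
Z = Σ e^(−Eᵢ/kT) = e^(−0) + e^(−1.634) = 1.000 + 0.1951 = 1.195.
P₁ = e^(−E₁/kT) / Z = 0.1951/1.195 = 0.16.

0.16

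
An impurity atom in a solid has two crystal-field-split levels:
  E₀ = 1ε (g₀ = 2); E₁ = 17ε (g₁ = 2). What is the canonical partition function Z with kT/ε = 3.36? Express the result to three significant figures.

Eᵢ/kT = 0.29762, 5.0595.
Z = Σ gᵢe^(−Eᵢ/kT) = 2·e^(−0.29762) + 2·e^(−5.0595) = 1.4852 + 0.012697 = 1.4979.

Z = 1.50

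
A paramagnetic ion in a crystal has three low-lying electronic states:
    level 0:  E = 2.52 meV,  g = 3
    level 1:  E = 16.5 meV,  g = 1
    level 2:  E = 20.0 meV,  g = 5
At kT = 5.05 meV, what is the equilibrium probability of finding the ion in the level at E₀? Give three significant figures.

Eᵢ/kT = 0.49901, 3.2673, 3.9604.
Z = Σ gᵢe^(−Eᵢ/kT) = 3·e^(−0.49901) + 1·e^(−3.2673) + 5·e^(−3.9604) = 1.8214 + 0.038109 + 0.095277 = 1.9548.
P₀ = g₀ e^(−E₀/kT) / Z = 1.8214/1.9548 = 0.932.

0.932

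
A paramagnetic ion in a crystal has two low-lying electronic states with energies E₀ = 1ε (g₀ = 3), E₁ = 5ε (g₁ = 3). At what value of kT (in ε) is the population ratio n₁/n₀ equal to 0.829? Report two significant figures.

n₁/n₀ = (g₁/g₀) exp[−(E₁−E₀)/kT] = 0.829.
⇒ (E₁−E₀)/kT = ln((3/3)/0.829) = ln(1.206) = 0.1873.
kT = 4ε / 0.1873 = 21 ε.

21 ε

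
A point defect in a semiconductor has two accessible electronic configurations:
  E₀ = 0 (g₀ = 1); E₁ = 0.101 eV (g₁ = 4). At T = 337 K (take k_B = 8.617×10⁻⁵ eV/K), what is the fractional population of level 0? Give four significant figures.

k_BT = 8.617×10⁻⁵ × 337 K = 0.0290393 eV.
Eᵢ/kT = 0, 3.47805.
Z = Σ gᵢe^(−Eᵢ/kT) = 1·e^(−0) + 4·e^(−3.47805) = 1.00000 + 0.123470 = 1.12347.
P₀ = g₀ e^(−E₀/kT) / Z = 1.00000/1.12347 = 0.8901.

0.8901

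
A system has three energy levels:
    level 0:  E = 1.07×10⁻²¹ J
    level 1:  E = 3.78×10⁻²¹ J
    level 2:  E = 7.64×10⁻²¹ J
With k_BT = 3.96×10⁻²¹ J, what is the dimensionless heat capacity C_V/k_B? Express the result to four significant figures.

Eᵢ/kT = 0.270202, 0.954545, 1.92929.
Z = Σ e^(−Eᵢ/kT) = e^(−0.270202) + e^(−0.954545) + e^(−1.92929) = 0.763225 + 0.384987 + 0.145251 = 1.29346.
⟨E⟩ = 2.61440, ⟨E²⟩ = 11.4831.
C_V/k_B = (⟨E²⟩ − ⟨E⟩²)/(kT)² = (11.4831 − 6.83509)/15.6816 = 0.2964.

0.2964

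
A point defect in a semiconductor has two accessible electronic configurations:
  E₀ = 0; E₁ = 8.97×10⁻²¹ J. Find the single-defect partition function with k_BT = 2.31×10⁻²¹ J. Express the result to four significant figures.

Eᵢ/kT = 0, 3.88312.
Z = Σ e^(−Eᵢ/kT) = e^(−0) + e^(−3.88312) = 1.00000 + 0.0205865 = 1.02059.

Z = 1.021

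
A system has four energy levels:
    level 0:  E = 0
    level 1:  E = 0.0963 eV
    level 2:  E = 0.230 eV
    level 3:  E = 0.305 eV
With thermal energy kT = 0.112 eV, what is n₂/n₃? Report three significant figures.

n₂/n₃ = exp[−(E₂−E₃)/kT] = exp(−(-0.075 eV)/(0.112 eV)) = exp(0.66964) = 1.95.

1.95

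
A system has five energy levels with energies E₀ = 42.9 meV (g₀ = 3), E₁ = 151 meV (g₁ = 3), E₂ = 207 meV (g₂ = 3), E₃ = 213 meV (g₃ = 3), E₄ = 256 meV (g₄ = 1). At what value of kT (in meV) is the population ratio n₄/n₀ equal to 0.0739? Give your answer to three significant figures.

n₄/n₀ = (g₄/g₀) exp[−(E₄−E₀)/kT] = 0.0739.
⇒ (E₄−E₀)/kT = ln((1/3)/0.0739) = ln(4.5106) = 1.5064.
kT = 213.1 meV / 1.5064 = 141 meV.

141 meV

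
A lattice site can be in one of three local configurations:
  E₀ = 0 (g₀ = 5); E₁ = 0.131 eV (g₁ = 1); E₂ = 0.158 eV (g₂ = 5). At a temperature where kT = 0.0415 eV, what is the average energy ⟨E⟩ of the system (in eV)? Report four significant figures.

0.004487 eV

Eᵢ/kT = 0, 3.15663, 3.80723.
Z = Σ gᵢe^(−Eᵢ/kT) = 5·e^(−0) + 1·e^(−3.15663) + 5·e^(−3.80723) = 5.00000 + 0.0425690 + 0.111048 = 5.15362.
⟨E⟩ = Σ Eᵢ gᵢe^(−Eᵢ/kT) / Z = (0·5.00000 + 0.131·0.0425690 + 0.158·0.111048) / 5.15362 = 0.004487 eV.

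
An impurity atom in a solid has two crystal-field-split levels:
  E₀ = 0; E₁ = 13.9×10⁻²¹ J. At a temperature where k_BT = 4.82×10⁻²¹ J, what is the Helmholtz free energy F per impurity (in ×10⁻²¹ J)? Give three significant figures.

-0.262 ×10⁻²¹ J

Eᵢ/kT = 0, 2.8838.
Z = Σ e^(−Eᵢ/kT) = e^(−0) + e^(−2.8838) = 1.0000 + 0.055922 = 1.0559.
F = −kT ln Z = −4.82 × ln(1.0559) = −4.82 × 0.054393 = -0.262 ×10⁻²¹ J.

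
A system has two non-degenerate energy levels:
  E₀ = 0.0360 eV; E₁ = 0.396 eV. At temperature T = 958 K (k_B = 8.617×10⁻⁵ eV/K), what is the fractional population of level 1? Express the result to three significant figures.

0.0126

k_BT = 8.617×10⁻⁵ × 958 K = 0.082551 eV.
Eᵢ/kT = 0.43609, 4.7970.
Z = Σ e^(−Eᵢ/kT) = e^(−0.43609) + e^(−4.7970) = 0.64656 + 0.0082545 = 0.65481.
P₁ = e^(−E₁/kT) / Z = 0.0082545/0.65481 = 0.0126.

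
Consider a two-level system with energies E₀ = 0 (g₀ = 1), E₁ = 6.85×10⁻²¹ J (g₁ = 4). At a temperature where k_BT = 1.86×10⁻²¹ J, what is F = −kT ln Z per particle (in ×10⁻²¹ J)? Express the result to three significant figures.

-0.178 ×10⁻²¹ J

Eᵢ/kT = 0, 3.6828.
Z = Σ gᵢe^(−Eᵢ/kT) = 1·e^(−0) + 4·e^(−3.6828) = 1.0000 + 0.10061 = 1.1006.
F = −kT ln Z = −1.86 × ln(1.1006) = −1.86 × 0.095855 = -0.178 ×10⁻²¹ J.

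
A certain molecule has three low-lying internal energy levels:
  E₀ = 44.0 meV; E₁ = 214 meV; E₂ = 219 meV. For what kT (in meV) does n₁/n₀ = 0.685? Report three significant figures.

n₁/n₀ = exp[−(E₁−E₀)/kT] = 0.685.
⇒ (E₁−E₀)/kT = ln(1/0.685) = ln(1.4599) = 0.37837.
kT = 170.0 meV / 0.37837 = 449 meV.

449 meV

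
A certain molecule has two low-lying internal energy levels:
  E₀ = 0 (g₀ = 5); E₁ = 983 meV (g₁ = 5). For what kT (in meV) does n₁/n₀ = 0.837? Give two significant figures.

5500 meV

n₁/n₀ = (g₁/g₀) exp[−(E₁−E₀)/kT] = 0.837.
⇒ (E₁−E₀)/kT = ln((5/5)/0.837) = ln(1.195) = 0.1781.
kT = 983 meV / 0.1781 = 5500 meV.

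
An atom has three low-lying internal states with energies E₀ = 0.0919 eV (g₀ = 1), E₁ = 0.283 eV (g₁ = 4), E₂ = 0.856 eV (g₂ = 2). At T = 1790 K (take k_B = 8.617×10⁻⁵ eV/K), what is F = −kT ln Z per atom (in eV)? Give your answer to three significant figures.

k_BT = 8.617×10⁻⁵ × 1790 K = 0.15424 eV.
Eᵢ/kT = 0.59582, 1.8348, 5.5498.
Z = Σ gᵢe^(−Eᵢ/kT) = 1·e^(−0.59582) + 4·e^(−1.8348) + 2·e^(−5.5498) = 0.55111 + 0.63858 + 0.0077765 = 1.1975.
F = −kT ln Z = −0.15424 × ln(1.1975) = −0.15424 × 0.18024 = -0.0278 eV.

-0.0278 eV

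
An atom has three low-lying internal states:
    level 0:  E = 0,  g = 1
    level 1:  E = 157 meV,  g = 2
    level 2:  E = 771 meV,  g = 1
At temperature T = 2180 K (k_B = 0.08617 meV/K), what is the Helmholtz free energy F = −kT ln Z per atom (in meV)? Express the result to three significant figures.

-119 meV

k_BT = 0.08617 × 2180 K = 187.85 meV.
Eᵢ/kT = 0, 0.83577, 4.1043.
Z = Σ gᵢe^(−Eᵢ/kT) = 1·e^(−0) + 2·e^(−0.83577) + 1·e^(−4.1043) = 1.0000 + 0.86708 + 0.016502 = 1.8836.
F = −kT ln Z = −187.85 × ln(1.8836) = −187.85 × 0.63318 = -119 meV.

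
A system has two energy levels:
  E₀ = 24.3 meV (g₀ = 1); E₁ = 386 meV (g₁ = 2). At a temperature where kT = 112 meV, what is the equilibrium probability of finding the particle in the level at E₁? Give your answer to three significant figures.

0.0734

Eᵢ/kT = 0.21696, 3.4464.
Z = Σ gᵢe^(−Eᵢ/kT) = 1·e^(−0.21696) + 2·e^(−3.4464) = 0.80496 + 0.063720 = 0.86868.
P₁ = g₁ e^(−E₁/kT) / Z = 0.063720/0.86868 = 0.0734.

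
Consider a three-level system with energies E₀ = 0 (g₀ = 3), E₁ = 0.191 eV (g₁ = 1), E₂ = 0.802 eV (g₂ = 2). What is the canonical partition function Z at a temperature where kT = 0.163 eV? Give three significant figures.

Z = 3.32

Eᵢ/kT = 0, 1.1718, 4.9202.
Z = Σ gᵢe^(−Eᵢ/kT) = 3·e^(−0) + 1·e^(−1.1718) + 2·e^(−4.9202) = 3.0000 + 0.30981 + 0.014595 = 3.3244.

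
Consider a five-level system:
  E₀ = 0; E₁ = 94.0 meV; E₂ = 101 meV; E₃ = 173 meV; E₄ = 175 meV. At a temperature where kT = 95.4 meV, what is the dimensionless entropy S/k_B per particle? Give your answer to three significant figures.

Eᵢ/kT = 0, 0.98532, 1.0587, 1.8134, 1.8344.
Z = Σ e^(−Eᵢ/kT) = e^(−0) + e^(−0.98532) + e^(−1.0587) + e^(−1.8134) + e^(−1.8344) = 1.0000 + 0.37332 + 0.34691 + 0.16310 + 0.15971 = 2.0430.
⟨E⟩ = Σ EᵢPᵢ = 61.819 meV.
S/k_B = ln Z + ⟨E⟩/kT = ln(2.0430) + 61.819/95.4 = 0.71442 + 0.64800 = 1.36.

1.36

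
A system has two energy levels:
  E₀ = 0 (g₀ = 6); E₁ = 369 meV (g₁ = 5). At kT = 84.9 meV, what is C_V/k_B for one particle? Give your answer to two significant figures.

Eᵢ/kT = 0, 4.346.
Z = Σ gᵢe^(−Eᵢ/kT) = 6·e^(−0) + 5·e^(−4.346) = 6.000 + 0.06479 = 6.065.
⟨E⟩ = 3.942 meV, ⟨E²⟩ = 1455 meV².
C_V/k_B = (⟨E²⟩ − ⟨E⟩²)/(kT)² = (1455 − 15.54)/7208 = 0.20.

0.20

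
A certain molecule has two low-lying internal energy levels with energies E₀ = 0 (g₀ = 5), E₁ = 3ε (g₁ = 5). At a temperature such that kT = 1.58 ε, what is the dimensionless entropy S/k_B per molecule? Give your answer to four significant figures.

Eᵢ/kT = 0, 1.89873.
Z = Σ gᵢe^(−Eᵢ/kT) = 5·e^(−0) + 5·e^(−1.89873) = 5.00000 + 0.748793 = 5.74879.
⟨E⟩ = Σ EᵢPᵢ = 0.390757 ε.
S/k_B = ln Z + ⟨E⟩/kT = ln(5.74879) + 0.390757/1.58 = 1.74899 + 0.247315 = 1.996.

1.996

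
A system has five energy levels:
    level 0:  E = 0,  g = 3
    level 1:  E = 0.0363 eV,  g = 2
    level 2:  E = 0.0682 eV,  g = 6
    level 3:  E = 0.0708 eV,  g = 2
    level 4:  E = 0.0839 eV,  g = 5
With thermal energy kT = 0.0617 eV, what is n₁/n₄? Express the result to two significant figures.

n₁/n₄ = (g₁/g₄) exp[−(E₁−E₄)/kT] = (2/5) × exp(−(-0.0476 eV)/(0.0617 eV)) = (2/5) × exp(0.7715) = 0.87.

0.87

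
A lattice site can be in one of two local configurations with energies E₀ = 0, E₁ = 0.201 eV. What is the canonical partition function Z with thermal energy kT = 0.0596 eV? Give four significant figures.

Eᵢ/kT = 0, 3.37248.
Z = Σ e^(−Eᵢ/kT) = e^(−0) + e^(−3.37248) = 1.00000 + 0.0343045 = 1.03430.

Z = 1.034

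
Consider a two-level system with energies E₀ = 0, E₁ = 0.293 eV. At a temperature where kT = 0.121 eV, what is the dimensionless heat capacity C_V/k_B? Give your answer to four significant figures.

Eᵢ/kT = 0, 2.42149.
Z = Σ e^(−Eᵢ/kT) = e^(−0) + e^(−2.42149) = 1.00000 + 0.0887892 = 1.08879.
⟨E⟩ = 0.0238937 eV, ⟨E²⟩ = 0.00700086 eV².
C_V/k_B = (⟨E²⟩ − ⟨E⟩²)/(kT)² = (0.00700086 − 0.000570909)/0.0146410 = 0.4392.

0.4392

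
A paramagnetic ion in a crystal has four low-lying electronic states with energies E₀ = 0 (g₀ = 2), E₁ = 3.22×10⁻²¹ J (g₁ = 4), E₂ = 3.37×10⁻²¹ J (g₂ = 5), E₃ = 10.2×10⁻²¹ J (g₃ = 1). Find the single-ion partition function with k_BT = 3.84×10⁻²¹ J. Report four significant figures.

Eᵢ/kT = 0, 0.838542, 0.877604, 2.65625.
Z = Σ gᵢe^(−Eᵢ/kT) = 2·e^(−0) + 4·e^(−0.838542) + 5·e^(−0.877604) + 1·e^(−2.65625) = 2.00000 + 1.72936 + 2.07889 + 0.0702110 = 5.87846.

Z = 5.878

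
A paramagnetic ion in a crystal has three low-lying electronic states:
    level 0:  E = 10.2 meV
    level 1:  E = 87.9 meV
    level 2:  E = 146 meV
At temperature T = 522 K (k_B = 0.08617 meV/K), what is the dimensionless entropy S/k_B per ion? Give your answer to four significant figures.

0.5748

k_BT = 0.08617 × 522 K = 44.9807 meV.
Eᵢ/kT = 0.226764, 1.95417, 3.24584.
Z = Σ e^(−Eᵢ/kT) = e^(−0.226764) + e^(−1.95417) + e^(−3.24584) = 0.797109 + 0.141682 + 0.0389358 = 0.977727.
⟨E⟩ = Σ EᵢPᵢ = 26.8674 meV.
S/k_B = ln Z + ⟨E⟩/kT = ln(0.977727) + 26.8674/44.9807 = -0.0225248 + 0.597310 = 0.5748.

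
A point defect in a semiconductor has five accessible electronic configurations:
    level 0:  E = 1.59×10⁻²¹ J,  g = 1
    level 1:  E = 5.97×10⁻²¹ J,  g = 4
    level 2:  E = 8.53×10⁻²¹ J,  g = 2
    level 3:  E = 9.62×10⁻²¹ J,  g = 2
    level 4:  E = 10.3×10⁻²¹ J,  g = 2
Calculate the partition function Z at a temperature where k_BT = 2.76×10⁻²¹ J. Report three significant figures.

Eᵢ/kT = 0.57609, 2.1630, 3.0906, 3.4855, 3.7319.
Z = Σ gᵢe^(−Eᵢ/kT) = 1·e^(−0.57609) + 4·e^(−2.1630) + 2·e^(−3.0906) + 2·e^(−3.4855) + 2·e^(−3.7319) = 0.56209 + 0.45992 + 0.090949 + 0.061277 + 0.047895 = 1.2221.

Z = 1.22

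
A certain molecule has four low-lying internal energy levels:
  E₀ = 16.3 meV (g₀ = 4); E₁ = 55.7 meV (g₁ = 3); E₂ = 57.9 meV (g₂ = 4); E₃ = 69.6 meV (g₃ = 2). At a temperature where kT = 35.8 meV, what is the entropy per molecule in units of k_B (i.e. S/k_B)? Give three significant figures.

Eᵢ/kT = 0.45531, 1.5559, 1.6173, 1.9441.
Z = Σ gᵢe^(−Eᵢ/kT) = 4·e^(−0.45531) + 3·e^(−1.5559) + 4·e^(−1.6173) + 2·e^(−1.9441) = 2.5370 + 0.63300 + 0.79373 + 0.28623 = 4.2500.
⟨E⟩ = Σ EᵢPᵢ = 33.527 meV.
S/k_B = ln Z + ⟨E⟩/kT = ln(4.2500) + 33.527/35.8 = 1.4469 + 0.93651 = 2.38.

2.38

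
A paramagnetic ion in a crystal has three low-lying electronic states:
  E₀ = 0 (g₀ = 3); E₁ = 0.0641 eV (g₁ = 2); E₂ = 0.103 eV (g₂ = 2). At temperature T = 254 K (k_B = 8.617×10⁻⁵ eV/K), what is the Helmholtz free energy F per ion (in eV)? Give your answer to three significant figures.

k_BT = 8.617×10⁻⁵ × 254 K = 0.021887 eV.
Eᵢ/kT = 0, 2.9287, 4.7060.
Z = Σ gᵢe^(−Eᵢ/kT) = 3·e^(−0) + 2·e^(−2.9287) + 2·e^(−4.7060) = 3.0000 + 0.10693 + 0.018082 = 3.1250.
F = −kT ln Z = −0.021887 × ln(3.1250) = −0.021887 × 1.1394 = -0.0249 eV.

-0.0249 eV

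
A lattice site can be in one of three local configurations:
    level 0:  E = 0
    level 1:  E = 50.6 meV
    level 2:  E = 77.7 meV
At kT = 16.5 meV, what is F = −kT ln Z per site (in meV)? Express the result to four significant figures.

Eᵢ/kT = 0, 3.06667, 4.70909.
Z = Σ e^(−Eᵢ/kT) = e^(−0) + e^(−3.06667) + e^(−4.70909) = 1.00000 + 0.0465760 + 0.00901298 = 1.05559.
F = −kT ln Z = −16.5 × ln(1.05559) = −16.5 × 0.0540999 = -0.8926 meV.

-0.8926 meV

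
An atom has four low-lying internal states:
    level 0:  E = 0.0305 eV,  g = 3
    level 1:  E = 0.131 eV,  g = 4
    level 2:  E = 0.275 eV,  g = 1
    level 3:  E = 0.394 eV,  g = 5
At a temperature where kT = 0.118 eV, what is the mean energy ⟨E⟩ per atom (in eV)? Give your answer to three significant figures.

0.0870 eV

Eᵢ/kT = 0.25847, 1.1102, 2.3305, 3.3390.
Z = Σ gᵢe^(−Eᵢ/kT) = 3·e^(−0.25847) + 4·e^(−1.1102) + 1·e^(−2.3305) + 5·e^(−3.3390) = 2.3167 + 1.3180 + 0.097247 + 0.17736 = 3.9093.
⟨E⟩ = Σ Eᵢ gᵢe^(−Eᵢ/kT) / Z = (0.0305·2.3167 + 0.131·1.3180 + 0.275·0.097247 + 0.394·0.17736) / 3.9093 = 0.0870 eV.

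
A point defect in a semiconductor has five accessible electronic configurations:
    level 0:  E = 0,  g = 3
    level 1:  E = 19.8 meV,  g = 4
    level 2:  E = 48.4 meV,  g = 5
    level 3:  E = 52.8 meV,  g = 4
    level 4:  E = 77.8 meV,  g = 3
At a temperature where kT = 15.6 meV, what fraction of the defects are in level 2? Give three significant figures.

Eᵢ/kT = 0, 1.2692, 3.1026, 3.3846, 4.9872.
Z = Σ gᵢe^(−Eᵢ/kT) = 3·e^(−0) + 4·e^(−1.2692) + 5·e^(−3.1026) + 4·e^(−3.3846) + 3·e^(−4.9872) = 3.0000 + 1.1242 + 0.22466 + 0.13556 + 0.020474 = 4.5049.
P₂ = g₂ e^(−E₂/kT) / Z = 0.22466/4.5049 = 0.0499.

0.0499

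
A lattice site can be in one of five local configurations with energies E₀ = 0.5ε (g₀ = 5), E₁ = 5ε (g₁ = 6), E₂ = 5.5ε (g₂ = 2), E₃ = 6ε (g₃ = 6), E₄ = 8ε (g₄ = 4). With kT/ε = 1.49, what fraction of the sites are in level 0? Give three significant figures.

0.903

Eᵢ/kT = 0.33557, 3.3557, 3.6913, 4.0268, 5.3691.
Z = Σ gᵢe^(−Eᵢ/kT) = 5·e^(−0.33557) + 6·e^(−3.3557) + 2·e^(−3.6913) + 6·e^(−4.0268) + 4·e^(−5.3691) = 3.5747 + 0.20931 + 0.049879 + 0.10699 + 0.018633 = 3.9595.
P₀ = g₀ e^(−E₀/kT) / Z = 3.5747/3.9595 = 0.903.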